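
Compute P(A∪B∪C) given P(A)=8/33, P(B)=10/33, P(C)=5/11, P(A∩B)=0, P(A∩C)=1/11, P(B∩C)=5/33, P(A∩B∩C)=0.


P(A∪B∪C) = P(A)+P(B)+P(C) - P(AB)-P(AC)-P(BC) + P(ABC)
= 8/33+10/33+5/11 - 0-1/11-5/33 + 0
= 25/33

25/33


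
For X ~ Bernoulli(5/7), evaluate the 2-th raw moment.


For Bernoulli: X in {0,1}
E[X^2] = 0^2*(1-5/7) + 1^2*5/7 = 5/7

5/7


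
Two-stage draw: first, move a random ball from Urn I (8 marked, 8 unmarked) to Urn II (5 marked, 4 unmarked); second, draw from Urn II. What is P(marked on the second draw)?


P(transfer marked) = 8/16 = 1/2; P(transfer unmarked) = 1/2
If marked transferred: Urn II has 6 marked of 10, so P(marked|marked moved) = 3/5
If unmarked transferred: Urn II has 5 marked of 10, so P(marked|unmarked moved) = 1/2
By total probability: P(marked) = 1/2*3/5 + 1/2*1/2 = 11/20

11/20


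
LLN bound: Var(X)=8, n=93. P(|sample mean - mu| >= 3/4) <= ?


Var(Xbar) = Var(X)/n = 8/93
Chebyshev: P(|Xbar-mu| >= 3/4) <= Var(Xbar)/(3/4)^2 = (8/93)/(9/16) = 128/837

128/837


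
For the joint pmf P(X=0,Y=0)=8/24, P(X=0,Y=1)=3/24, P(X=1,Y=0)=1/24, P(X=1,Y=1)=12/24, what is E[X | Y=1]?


P(Y=1) = 15/24
E[X|Y=1] = (0*3 + 1*12)/15 = 12/15 = 4/5

4/5


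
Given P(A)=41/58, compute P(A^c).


P(A') = 1 - P(A) = 1 - 41/58 = 17/58

17/58


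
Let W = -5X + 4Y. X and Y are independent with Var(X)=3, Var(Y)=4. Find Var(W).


Independence => Cov(X,Y)=0
Var(-5X + 4Y) = (-5)^2*Var(X) + 4^2*Var(Y)
= 25*3 + 16*4 = 139

139


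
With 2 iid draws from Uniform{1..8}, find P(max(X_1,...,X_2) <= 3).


P(max <= 3) = P(all X_i <= 3) = (P(X_1 <= 3))^2
= (3/8)^2 = 9/64

9/64


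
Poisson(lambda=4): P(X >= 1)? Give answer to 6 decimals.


P(X>=1) = 1 - P(X<=0) = 1 - (e^(-4)*4^0/0!)
≈ 1 - 0.0183156389 = 0.9816843611
≈ 0.981684

0.981684


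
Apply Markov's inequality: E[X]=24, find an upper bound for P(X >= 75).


Markov: P(X >= a) <= E[X]/a
P(X >= 75) <= 24/75 = 8/25

8/25


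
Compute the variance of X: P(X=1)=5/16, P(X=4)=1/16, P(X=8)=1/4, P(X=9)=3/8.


E[X] = 95/16, E[X^2] = 763/16
Var(X) = E[X^2] - (E[X])^2 = 763/16 - (95/16)^2 = 3183/256

3183/256


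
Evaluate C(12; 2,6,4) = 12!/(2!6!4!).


12! = 479001600
Denominator: 2!=2 * 6!=720 * 4!=24
Coefficient = 479001600 / 34560 = 13860

13860


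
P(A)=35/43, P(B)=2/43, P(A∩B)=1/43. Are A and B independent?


P(A)*P(B) = 35/43*2/43 = 70/1849
P(A∩B) = 1/43 != 70/1849, so not independent

No, A and B are not independent


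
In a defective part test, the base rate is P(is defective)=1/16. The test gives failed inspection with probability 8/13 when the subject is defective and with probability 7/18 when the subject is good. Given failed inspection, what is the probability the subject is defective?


P(A) = P(A|B)P(B) + P(A|B')P(B') = 8/13*1/16 + 7/18*15/16 = 503/1248
P(B|A) = P(A|B)P(B)/P(A) = (1/26)/(503/1248) = 48/503

48/503


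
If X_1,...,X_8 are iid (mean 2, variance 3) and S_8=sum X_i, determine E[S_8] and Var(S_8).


E[S_n] = n*mu = 8*2 = 16
Var(S_n) = n*sigma^2 = 8*3 = 24

E[S_8]=16, Var(S_8)=24


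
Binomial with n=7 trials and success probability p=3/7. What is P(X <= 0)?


P(X<=0) = P(X=0)
= 16384/823543
= 16384/823543

16384/823543


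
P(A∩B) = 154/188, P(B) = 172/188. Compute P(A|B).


P(A|B) = P(A∩B)/P(B) = (154/188)/(172/188) = 154/172 = 77/86

77/86


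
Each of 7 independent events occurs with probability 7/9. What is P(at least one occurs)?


P(at least one) = 1 - P(none)
P(none) = (1 - 7/9)^7 = (2/9)^7 = 128/4782969
P(at least one) = 1 - 128/4782969 = 4782841/4782969

4782841/4782969


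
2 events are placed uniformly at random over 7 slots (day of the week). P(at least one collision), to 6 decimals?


P(all different) = prod((7-i)/7 for i=0..1) = 0.857143
P(at least one match) = 1 - 0.857143 = 0.142857

0.142857


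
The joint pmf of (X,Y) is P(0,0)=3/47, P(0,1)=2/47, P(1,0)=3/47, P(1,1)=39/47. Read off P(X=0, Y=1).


Read from table: P(X=0, Y=1) = 2/47

2/47


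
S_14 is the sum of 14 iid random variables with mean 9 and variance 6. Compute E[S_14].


E[S_n] = n*E[X_1] = 14*9 = 126

126


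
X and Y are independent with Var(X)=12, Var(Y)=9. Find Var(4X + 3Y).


Independence => Cov(X,Y)=0
Var(4X + 3Y) = 4^2*Var(X) + 3^2*Var(Y)
= 16*12 + 9*9 = 273

273


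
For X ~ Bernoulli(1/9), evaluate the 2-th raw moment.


For Bernoulli: X in {0,1}
E[X^2] = 0^2*(1-1/9) + 1^2*1/9 = 1/9

1/9


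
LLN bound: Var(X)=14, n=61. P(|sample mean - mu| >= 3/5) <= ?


Var(Xbar) = Var(X)/n = 14/61
Chebyshev: P(|Xbar-mu| >= 3/5) <= Var(Xbar)/(3/5)^2 = (14/61)/(9/25) = 350/549

350/549


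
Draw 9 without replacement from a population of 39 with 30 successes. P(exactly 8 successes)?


P(X=8) = C(30,8)*C(9,1) / C(39,9)
= 5852925*9 / 211915132
= 52676325/211915132 = 4052025/16301164

4052025/16301164


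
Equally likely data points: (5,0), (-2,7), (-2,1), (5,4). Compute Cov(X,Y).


E[X]=3/2, E[Y]=3, E[XY]=1
Cov(X,Y) = E[XY] - E[X]E[Y] = 1 - 3/2*3 = -7/2

-7/2


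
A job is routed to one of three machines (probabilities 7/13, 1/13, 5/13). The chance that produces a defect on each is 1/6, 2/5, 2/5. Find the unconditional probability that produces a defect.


P(A) = P(A|B1)P(B1) + P(A|B2)P(B2) + P(A|B3)P(B3)
= 1/6*7/13 + 2/5*1/13 + 2/5*5/13
= 7/78 + 2/65 + 2/13 = 107/390

107/390


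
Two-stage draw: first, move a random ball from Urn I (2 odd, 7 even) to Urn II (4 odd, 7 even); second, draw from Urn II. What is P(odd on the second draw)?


P(transfer odd) = 2/9; P(transfer even) = 7/9
If odd transferred: Urn II has 5 odd of 12, so P(odd|odd moved) = 5/12
If even transferred: Urn II has 4 odd of 12, so P(odd|even moved) = 1/3
By total probability: P(odd) = 2/9*5/12 + 7/9*1/3 = 19/54

19/54


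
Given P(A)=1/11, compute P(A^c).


P(A') = 1 - P(A) = 1 - 1/11 = 10/11

10/11


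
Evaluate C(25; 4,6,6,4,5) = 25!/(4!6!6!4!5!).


25! = 15511210043330985984000000
Denominator: 4!=24 * 6!=720 * 6!=720 * 4!=24 * 5!=120
Coefficient = 15511210043330985984000000 / 35831808000 = 432889404948000

432889404948000


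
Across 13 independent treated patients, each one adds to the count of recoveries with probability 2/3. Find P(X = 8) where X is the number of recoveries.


P(X=8) = C(13,8) * p^8 * (1-p)^5
= 1287 * 256/6561 * 1/243
= 36608/177147

36608/177147


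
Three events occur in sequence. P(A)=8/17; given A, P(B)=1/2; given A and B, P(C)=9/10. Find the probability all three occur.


P(A∩B∩C) = P(A) * P(B|A) * P(C|A∩B)
= 8/17 * 1/2 * 9/10
= 4/17 * 9/10 = 18/85

18/85


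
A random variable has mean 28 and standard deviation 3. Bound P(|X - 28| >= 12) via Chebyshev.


k = 12/3 = 4
Chebyshev: P(|X-mu| >= k*sigma) <= 1/k^2 = 1/4^2 = 1/16

1/16


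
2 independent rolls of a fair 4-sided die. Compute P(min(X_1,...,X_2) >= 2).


P(min >= 2) = P(all X_i >= 2) = (P(X_1 >= 2))^2
= (3/4)^2 = 9/16

9/16


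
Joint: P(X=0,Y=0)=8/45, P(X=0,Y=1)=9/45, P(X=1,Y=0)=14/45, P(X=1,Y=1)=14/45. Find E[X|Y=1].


P(Y=1) = 23/45
E[X|Y=1] = (0*9 + 1*14)/23 = 14/23

14/23


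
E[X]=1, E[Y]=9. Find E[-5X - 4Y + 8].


E[-5X - 4Y + 8] = -5*E[X] - 4*E[Y] + 8
= (-5)*(1) + (-4)*(9) + (8)
= -5 - 36 + 8 = -33

-33


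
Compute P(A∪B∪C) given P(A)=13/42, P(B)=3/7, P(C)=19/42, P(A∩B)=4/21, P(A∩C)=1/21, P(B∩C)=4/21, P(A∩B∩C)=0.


P(A∪B∪C) = P(A)+P(B)+P(C) - P(AB)-P(AC)-P(BC) + P(ABC)
= 13/42+3/7+19/42 - 4/21-1/21-4/21 + 0
= 16/21

16/21


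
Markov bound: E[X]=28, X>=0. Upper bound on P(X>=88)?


Markov: P(X >= a) <= E[X]/a
P(X >= 88) <= 28/88 = 7/22

7/22


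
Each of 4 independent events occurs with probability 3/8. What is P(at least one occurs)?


P(at least one) = 1 - P(none)
P(none) = (1 - 3/8)^4 = (5/8)^4 = 625/4096
P(at least one) = 1 - 625/4096 = 3471/4096

3471/4096


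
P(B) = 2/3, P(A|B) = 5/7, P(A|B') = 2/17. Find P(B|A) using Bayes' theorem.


P(A) = P(A|B)P(B) + P(A|B')P(B') = 5/7*2/3 + 2/17*1/3 = 184/357
P(B|A) = P(A|B)P(B)/P(A) = (10/21)/(184/357) = 85/92

85/92


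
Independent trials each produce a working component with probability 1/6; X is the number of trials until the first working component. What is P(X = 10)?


P(X=10) = (1-p)^9 * p = (5/6)^9 * 1/6
= 1953125/10077696 * 1/6 = 1953125/60466176

1953125/60466176


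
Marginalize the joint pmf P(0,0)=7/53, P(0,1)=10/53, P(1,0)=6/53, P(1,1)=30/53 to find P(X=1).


P(X=1) = P(1,0)+P(1,1) = 6/53 + 30/53 = 36/53

36/53


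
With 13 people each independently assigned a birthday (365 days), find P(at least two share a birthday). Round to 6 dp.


P(all different) = prod((365-i)/365 for i=0..12) = 0.805590
P(at least one match) = 1 - 0.805590 = 0.194410

0.194410


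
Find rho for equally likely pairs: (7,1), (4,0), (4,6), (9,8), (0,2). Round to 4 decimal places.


Cov(X,Y) = 4.2800, Var(X) = 9.3600, Var(Y) = 9.4400
rho = Cov/(sqrt(VarX)*sqrt(VarY)) = 0.4553

0.4553


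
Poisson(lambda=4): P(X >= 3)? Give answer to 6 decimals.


P(X>=3) = 1 - P(X<=2) = 1 - (e^(-4)*4^0/0! + e^(-4)*4^1/1! + e^(-4)*4^2/2!)
≈ 1 - (0.0183156389 + 0.0732625556 + 0.1465251111)
= 1 - 0.2381033056 = 0.7618966944
≈ 0.761897

0.761897


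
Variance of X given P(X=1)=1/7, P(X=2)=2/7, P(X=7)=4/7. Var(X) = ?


E[X] = 33/7, E[X^2] = 205/7
Var(X) = E[X^2] - (E[X])^2 = 205/7 - (33/7)^2 = 346/49

346/49


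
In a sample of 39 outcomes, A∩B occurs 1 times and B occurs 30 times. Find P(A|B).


P(A|B) = P(A∩B)/P(B) = (1/39)/(30/39) = 1/30

1/30


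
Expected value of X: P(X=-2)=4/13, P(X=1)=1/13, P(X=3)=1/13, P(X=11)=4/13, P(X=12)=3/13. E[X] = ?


E[X] = sum(x * P(x))
= -2*4/13 + 1*1/13 + 3*1/13 + 11*4/13 + 12*3/13
= 76/13

76/13


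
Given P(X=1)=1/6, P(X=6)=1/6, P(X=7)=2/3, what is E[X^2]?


E[X^2] = sum(g(x)*P(x))
= 1*1/6 + 36*1/6 + 49*2/3
= 233/6

233/6


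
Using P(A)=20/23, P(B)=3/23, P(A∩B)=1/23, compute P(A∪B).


P(A∪B) = P(A) + P(B) - P(A∩B)
= 20/23 + 3/23 - 1/23 = 22/23

22/23


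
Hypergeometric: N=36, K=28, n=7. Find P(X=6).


P(X=6) = C(28,6)*C(8,1) / C(36,7)
= 376740*8 / 8347680
= 3013920/8347680 = 2093/5797

2093/5797


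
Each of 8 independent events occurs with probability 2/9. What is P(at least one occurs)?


P(at least one) = 1 - P(none)
P(none) = (1 - 2/9)^8 = (7/9)^8 = 5764801/43046721
P(at least one) = 1 - 5764801/43046721 = 37281920/43046721

37281920/43046721


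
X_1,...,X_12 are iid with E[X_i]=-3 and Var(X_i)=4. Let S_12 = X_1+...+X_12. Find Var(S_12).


By independence, Var(S_n) = n*Var(X_1) = 12*4 = 48

48


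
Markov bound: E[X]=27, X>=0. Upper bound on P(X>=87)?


Markov: P(X >= a) <= E[X]/a
P(X >= 87) <= 27/87 = 9/29

9/29


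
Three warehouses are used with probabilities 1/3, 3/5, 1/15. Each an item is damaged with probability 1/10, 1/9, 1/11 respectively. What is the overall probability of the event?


P(A) = P(A|B1)P(B1) + P(A|B2)P(B2) + P(A|B3)P(B3)
= 1/10*1/3 + 1/9*3/5 + 1/11*1/15
= 1/30 + 1/15 + 1/165 = 7/66

7/66


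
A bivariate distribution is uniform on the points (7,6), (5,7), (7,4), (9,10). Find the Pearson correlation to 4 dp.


Cov(X,Y) = 1.5000, Var(X) = 2.0000, Var(Y) = 4.6875
rho = Cov/(sqrt(VarX)*sqrt(VarY)) = 0.4899

0.4899


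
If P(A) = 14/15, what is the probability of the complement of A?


P(A') = 1 - P(A) = 1 - 14/15 = 1/15

1/15


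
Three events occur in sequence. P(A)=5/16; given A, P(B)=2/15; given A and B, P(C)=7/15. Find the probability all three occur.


P(A∩B∩C) = P(A) * P(B|A) * P(C|A∩B)
= 5/16 * 2/15 * 7/15
= 1/24 * 7/15 = 7/360

7/360


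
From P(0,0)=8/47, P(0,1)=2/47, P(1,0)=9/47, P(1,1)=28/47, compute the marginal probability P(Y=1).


P(Y=1) = P(0,1)+P(1,1) = 2/47 + 28/47 = 30/47

30/47


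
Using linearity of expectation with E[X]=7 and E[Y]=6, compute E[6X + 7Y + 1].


E[6X + 7Y + 1] = 6*E[X] + 7*E[Y] + 1
= (6)*(7) + (7)*(6) + (1)
= 42 + 42 + 1 = 85

85


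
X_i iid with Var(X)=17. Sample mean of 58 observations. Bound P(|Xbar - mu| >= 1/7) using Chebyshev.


Var(Xbar) = Var(X)/n = 17/58
Chebyshev: P(|Xbar-mu| >= 1/7) <= Var(Xbar)/(1/7)^2 = (17/58)/(1/49) = 833/58
Bound exceeds 1, so trivial bound: 1

1


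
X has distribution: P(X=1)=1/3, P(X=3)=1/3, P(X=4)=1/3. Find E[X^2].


E[X^2] = sum(g(x)*P(x))
= 1*1/3 + 9*1/3 + 16*1/3
= 26/3

26/3


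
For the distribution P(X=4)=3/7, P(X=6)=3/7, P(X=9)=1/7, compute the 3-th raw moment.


E[X^3] = sum(x^3 * P(x))
= 64*3/7 + 216*3/7 + 729*1/7
= 1569/7

1569/7


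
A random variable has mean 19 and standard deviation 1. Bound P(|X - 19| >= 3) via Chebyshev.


k = 3/1 = 3
Chebyshev: P(|X-mu| >= k*sigma) <= 1/k^2 = 1/3^2 = 1/9

1/9


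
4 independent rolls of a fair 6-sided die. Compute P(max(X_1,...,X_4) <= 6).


P(max <= 6) = P(all X_i <= 6) = (P(X_1 <= 6))^4
= (6/6)^4 = 1^4 = 1

1


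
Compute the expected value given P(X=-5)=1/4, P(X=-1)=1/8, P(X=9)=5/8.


E[X] = sum(x * P(x))
= -5*1/4 - 1*1/8 + 9*5/8
= 17/4

17/4


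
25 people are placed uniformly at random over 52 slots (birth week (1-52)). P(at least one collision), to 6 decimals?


P(all different) = prod((52-i)/52 for i=0..24) = 0.000932
P(at least one match) = 1 - 0.000932 = 0.999068

0.999068


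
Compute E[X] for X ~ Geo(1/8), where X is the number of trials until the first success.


For geometric (trials until first success), E[X] = 1/p = 1/(1/8) = 8

8


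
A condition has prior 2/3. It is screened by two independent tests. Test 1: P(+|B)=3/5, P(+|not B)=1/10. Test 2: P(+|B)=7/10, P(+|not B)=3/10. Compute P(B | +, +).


After test 1: P(+) = 3/5*2/3 + 1/10*1/3 = 13/30
P(B|+) = (2/5)/(13/30) = 12/13
After test 2 (use post1 as new prior): P(+) = 7/10*12/13 + 3/10*1/13 = 87/130
P(B|+,+) = (42/65)/(87/130) = 28/29

28/29


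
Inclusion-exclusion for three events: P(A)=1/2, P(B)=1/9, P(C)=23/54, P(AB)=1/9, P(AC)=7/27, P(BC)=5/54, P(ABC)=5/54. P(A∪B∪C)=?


P(A∪B∪C) = P(A)+P(B)+P(C) - P(AB)-P(AC)-P(BC) + P(ABC)
= 1/2+1/9+23/54 - 1/9-7/27-5/54 + 5/54
= 2/3

2/3


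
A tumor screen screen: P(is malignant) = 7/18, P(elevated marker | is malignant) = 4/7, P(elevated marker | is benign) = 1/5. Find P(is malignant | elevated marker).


P(A) = P(A|B)P(B) + P(A|B')P(B') = 4/7*7/18 + 1/5*11/18 = 31/90
P(B|A) = P(A|B)P(B)/P(A) = (2/9)/(31/90) = 20/31

20/31


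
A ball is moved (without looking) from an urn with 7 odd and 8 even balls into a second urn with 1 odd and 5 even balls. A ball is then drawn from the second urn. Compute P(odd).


P(transfer odd) = 7/15; P(transfer even) = 8/15
If odd transferred: Urn II has 2 odd of 7, so P(odd|odd moved) = 2/7
If even transferred: Urn II has 1 odd of 7, so P(odd|even moved) = 1/7
By total probability: P(odd) = 7/15*2/7 + 8/15*1/7 = 22/105

22/105


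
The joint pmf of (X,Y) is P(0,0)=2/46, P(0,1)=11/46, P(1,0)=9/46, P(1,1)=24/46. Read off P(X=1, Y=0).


Read from table: P(X=1, Y=0) = 9/46

9/46


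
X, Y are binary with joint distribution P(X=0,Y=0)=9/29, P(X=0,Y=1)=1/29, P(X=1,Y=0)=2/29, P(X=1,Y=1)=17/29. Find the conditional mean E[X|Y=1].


P(Y=1) = 18/29
E[X|Y=1] = (0*1 + 1*17)/18 = 17/18

17/18


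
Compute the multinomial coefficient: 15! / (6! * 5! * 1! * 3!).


15! = 1307674368000
Denominator: 6!=720 * 5!=120 * 1!=1 * 3!=6
Coefficient = 1307674368000 / 518400 = 2522520

2522520


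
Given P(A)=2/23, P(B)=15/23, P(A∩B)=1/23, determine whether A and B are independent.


P(A)*P(B) = 2/23*15/23 = 30/529
P(A∩B) = 1/23 != 30/529, so not independent

No, A and B are not independent


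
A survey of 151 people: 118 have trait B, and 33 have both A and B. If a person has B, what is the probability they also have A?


P(A|B) = P(A∩B)/P(B) = (33/151)/(118/151) = 33/118

33/118


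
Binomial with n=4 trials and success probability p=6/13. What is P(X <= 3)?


P(X<=3) = P(X=0) + P(X=1) + P(X=2) + P(X=3)
= 2401/28561 + 8232/28561 + 10584/28561 + 6048/28561
= 27265/28561

27265/28561


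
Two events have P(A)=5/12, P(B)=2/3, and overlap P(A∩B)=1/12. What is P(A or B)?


P(A∪B) = P(A) + P(B) - P(A∩B)
= 5/12 + 2/3 - 1/12 = 1

1


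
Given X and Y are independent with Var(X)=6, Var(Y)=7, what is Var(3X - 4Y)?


Independence => Cov(X,Y)=0
Var(3X - 4Y) = 3^2*Var(X) + (-4)^2*Var(Y)
= 9*6 + 16*7 = 166

166


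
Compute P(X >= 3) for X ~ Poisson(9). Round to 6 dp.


P(X>=3) = 1 - P(X<=2) = 1 - (e^(-9)*9^0/0! + e^(-9)*9^1/1! + e^(-9)*9^2/2!)
≈ 1 - (0.0001234098 + 0.0011106882 + 0.0049980971)
= 1 - 0.0062321951 = 0.9937678049
≈ 0.993768

0.993768


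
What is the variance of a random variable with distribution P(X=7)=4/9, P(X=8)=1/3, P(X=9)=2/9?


E[X] = 70/9, E[X^2] = 550/9
Var(X) = E[X^2] - (E[X])^2 = 550/9 - (70/9)^2 = 50/81

50/81


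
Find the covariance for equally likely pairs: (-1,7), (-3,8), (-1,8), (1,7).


E[X]=-1, E[Y]=15/2, E[XY]=-8
Cov(X,Y) = E[XY] - E[X]E[Y] = -8 + 1*15/2 = -1/2

-1/2


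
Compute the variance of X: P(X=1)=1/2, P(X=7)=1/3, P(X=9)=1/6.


E[X] = 13/3, E[X^2] = 91/3
Var(X) = E[X^2] - (E[X])^2 = 91/3 - (13/3)^2 = 104/9

104/9


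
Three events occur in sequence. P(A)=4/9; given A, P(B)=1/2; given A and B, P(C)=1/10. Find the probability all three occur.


P(A∩B∩C) = P(A) * P(B|A) * P(C|A∩B)
= 4/9 * 1/2 * 1/10
= 2/9 * 1/10 = 1/45

1/45


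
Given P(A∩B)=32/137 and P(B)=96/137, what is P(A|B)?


P(A|B) = P(A∩B)/P(B) = (32/137)/(96/137) = 32/96 = 1/3

1/3


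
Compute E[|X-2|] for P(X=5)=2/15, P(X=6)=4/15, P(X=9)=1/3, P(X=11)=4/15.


E[|X-2|] = sum(g(x)*P(x))
= 3*2/15 + 4*4/15 + 7*1/3 + 9*4/15
= 31/5

31/5


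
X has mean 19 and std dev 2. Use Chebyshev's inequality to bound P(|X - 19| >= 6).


k = 6/2 = 3
Chebyshev: P(|X-mu| >= k*sigma) <= 1/k^2 = 1/3^2 = 1/9

1/9


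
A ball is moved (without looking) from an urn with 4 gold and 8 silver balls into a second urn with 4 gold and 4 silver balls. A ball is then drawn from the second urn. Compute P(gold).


P(transfer gold) = 4/12 = 1/3; P(transfer silver) = 2/3
If gold transferred: Urn II has 5 gold of 9, so P(gold|gold moved) = 5/9
If silver transferred: Urn II has 4 gold of 9, so P(gold|silver moved) = 4/9
By total probability: P(gold) = 1/3*5/9 + 2/3*4/9 = 13/27

13/27


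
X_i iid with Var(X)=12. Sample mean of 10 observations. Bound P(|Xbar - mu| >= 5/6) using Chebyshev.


Var(Xbar) = Var(X)/n = 12/10
Chebyshev: P(|Xbar-mu| >= 5/6) <= Var(Xbar)/(5/6)^2 = (6/5)/(25/36) = 216/125
Bound exceeds 1, so trivial bound: 1

1


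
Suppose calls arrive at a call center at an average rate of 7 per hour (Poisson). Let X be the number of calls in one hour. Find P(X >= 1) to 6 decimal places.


P(X>=1) = 1 - P(X<=0) = 1 - (e^(-7)*7^0/0!)
≈ 1 - 0.0009118820 = 0.9990881180
≈ 0.999088

0.999088


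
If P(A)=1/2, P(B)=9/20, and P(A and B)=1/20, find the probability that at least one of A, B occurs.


P(A∪B) = P(A) + P(B) - P(A∩B)
= 1/2 + 9/20 - 1/20 = 9/10

9/10


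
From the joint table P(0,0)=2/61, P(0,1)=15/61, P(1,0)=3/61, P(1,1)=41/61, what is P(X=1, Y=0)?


Read from table: P(X=1, Y=0) = 3/61

3/61


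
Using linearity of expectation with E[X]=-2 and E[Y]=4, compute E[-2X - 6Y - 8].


E[-2X - 6Y - 8] = -2*E[X] - 6*E[Y] - 8
= (-2)*(-2) + (-6)*(4) + (-8)
= 4 - 24 - 8 = -28

-28


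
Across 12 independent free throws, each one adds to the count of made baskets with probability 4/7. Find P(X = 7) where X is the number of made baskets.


P(X=7) = C(12,7) * p^7 * (1-p)^5
= 792 * 16384/823543 * 243/16807
= 3153199104/13841287201

3153199104/13841287201


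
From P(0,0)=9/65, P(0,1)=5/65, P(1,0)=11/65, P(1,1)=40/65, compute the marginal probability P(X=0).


P(X=0) = P(0,0)+P(0,1) = 9/65 + 5/65 = 14/65

14/65


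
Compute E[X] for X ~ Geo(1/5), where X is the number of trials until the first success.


For geometric (trials until first success), E[X] = 1/p = 1/(1/5) = 5

5


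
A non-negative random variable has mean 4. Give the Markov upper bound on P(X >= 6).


Markov: P(X >= a) <= E[X]/a
P(X >= 6) <= 4/6 = 2/3

2/3


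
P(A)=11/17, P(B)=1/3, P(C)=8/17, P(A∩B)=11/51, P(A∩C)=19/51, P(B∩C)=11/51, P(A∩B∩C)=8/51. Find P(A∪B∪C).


P(A∪B∪C) = P(A)+P(B)+P(C) - P(AB)-P(AC)-P(BC) + P(ABC)
= 11/17+1/3+8/17 - 11/51-19/51-11/51 + 8/51
= 41/51

41/51


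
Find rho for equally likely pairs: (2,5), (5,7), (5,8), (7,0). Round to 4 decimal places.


Cov(X,Y) = -2.5000, Var(X) = 3.1875, Var(Y) = 9.5000
rho = Cov/(sqrt(VarX)*sqrt(VarY)) = -0.4543

-0.4543


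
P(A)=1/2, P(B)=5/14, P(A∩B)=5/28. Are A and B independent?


P(A)*P(B) = 1/2*5/14 = 5/28
P(A∩B) = 5/28, which equals P(A)P(B), so independent

Yes, A and B are independent


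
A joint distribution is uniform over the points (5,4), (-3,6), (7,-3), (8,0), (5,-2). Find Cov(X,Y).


E[X]=22/5, E[Y]=1, E[XY]=-29/5
Cov(X,Y) = E[XY] - E[X]E[Y] = -29/5 - 22/5*1 = -51/5

-51/5


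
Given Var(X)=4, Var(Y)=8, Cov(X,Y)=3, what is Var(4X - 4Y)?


Var(4X - 4Y) = 4^2*Var(X) + (-4)^2*Var(Y) + 2*4*(-4)*Cov(X,Y)
= 16*4 + 16*8 - 32*3
= 64 + 128 - 96 = 96

96


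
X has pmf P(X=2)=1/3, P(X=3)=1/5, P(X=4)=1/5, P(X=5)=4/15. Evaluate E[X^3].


E[X^3] = sum(x^3 * P(x))
= 8*1/3 + 27*1/5 + 64*1/5 + 125*4/15
= 271/5

271/5


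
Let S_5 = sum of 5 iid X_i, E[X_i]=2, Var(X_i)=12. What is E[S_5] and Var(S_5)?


E[S_n] = n*mu = 5*2 = 10
Var(S_n) = n*sigma^2 = 5*12 = 60

E[S_5]=10, Var(S_5)=60


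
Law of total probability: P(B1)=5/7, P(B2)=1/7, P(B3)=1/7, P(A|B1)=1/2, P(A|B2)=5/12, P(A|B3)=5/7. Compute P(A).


P(A) = P(A|B1)P(B1) + P(A|B2)P(B2) + P(A|B3)P(B3)
= 1/2*5/7 + 5/12*1/7 + 5/7*1/7
= 5/14 + 5/84 + 5/49 = 305/588

305/588


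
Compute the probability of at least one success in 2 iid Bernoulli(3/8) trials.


P(at least one) = 1 - P(none)
P(none) = (1 - 3/8)^2 = (5/8)^2 = 25/64
P(at least one) = 1 - 25/64 = 39/64

39/64


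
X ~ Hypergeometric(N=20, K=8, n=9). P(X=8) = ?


P(X=8) = C(8,8)*C(12,1) / C(20,9)
= 1*12 / 167960
= 12/167960 = 3/41990

3/41990


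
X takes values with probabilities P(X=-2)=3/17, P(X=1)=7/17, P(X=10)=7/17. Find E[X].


E[X] = sum(x * P(x))
= -2*3/17 + 1*7/17 + 10*7/17
= 71/17

71/17


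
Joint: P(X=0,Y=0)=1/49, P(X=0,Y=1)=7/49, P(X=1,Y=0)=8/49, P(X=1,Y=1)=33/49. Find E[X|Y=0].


P(Y=0) = 9/49
E[X|Y=0] = (0*1 + 1*8)/9 = 8/9

8/9


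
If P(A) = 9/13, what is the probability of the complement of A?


P(A') = 1 - P(A) = 1 - 9/13 = 4/13

4/13


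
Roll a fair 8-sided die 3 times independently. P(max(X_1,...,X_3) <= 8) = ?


P(max <= 8) = P(all X_i <= 8) = (P(X_1 <= 8))^3
= (8/8)^3 = 1^3 = 1

1


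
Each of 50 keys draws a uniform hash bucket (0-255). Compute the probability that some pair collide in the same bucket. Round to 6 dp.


P(all different) = prod((256-i)/256 for i=0..49) = 0.005932
P(at least one match) = 1 - 0.005932 = 0.994068

0.994068


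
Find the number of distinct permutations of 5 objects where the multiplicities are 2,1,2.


5! = 120
Denominator: 2!=2 * 1!=1 * 2!=2
Coefficient = 120 / 4 = 30

30


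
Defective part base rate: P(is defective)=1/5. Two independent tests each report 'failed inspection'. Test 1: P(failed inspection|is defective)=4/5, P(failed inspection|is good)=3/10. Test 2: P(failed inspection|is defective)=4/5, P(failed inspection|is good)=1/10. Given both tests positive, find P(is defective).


After test 1: P(+) = 4/5*1/5 + 3/10*4/5 = 2/5
P(B|+) = (4/25)/(2/5) = 2/5
After test 2 (use post1 as new prior): P(+) = 4/5*2/5 + 1/10*3/5 = 19/50
P(B|+,+) = (8/25)/(19/50) = 16/19

16/19


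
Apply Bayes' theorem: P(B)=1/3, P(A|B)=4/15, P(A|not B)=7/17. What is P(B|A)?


P(A) = P(A|B)P(B) + P(A|B')P(B') = 4/15*1/3 + 7/17*2/3 = 278/765
P(B|A) = P(A|B)P(B)/P(A) = (4/45)/(278/765) = 34/139

34/139


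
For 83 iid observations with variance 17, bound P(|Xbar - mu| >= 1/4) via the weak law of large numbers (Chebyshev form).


Var(Xbar) = Var(X)/n = 17/83
Chebyshev: P(|Xbar-mu| >= 1/4) <= Var(Xbar)/(1/4)^2 = (17/83)/(1/16) = 272/83
Bound exceeds 1, so trivial bound: 1

1


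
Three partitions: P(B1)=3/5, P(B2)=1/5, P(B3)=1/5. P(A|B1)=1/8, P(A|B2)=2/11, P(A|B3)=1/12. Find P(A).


P(A) = P(A|B1)P(B1) + P(A|B2)P(B2) + P(A|B3)P(B3)
= 1/8*3/5 + 2/11*1/5 + 1/12*1/5
= 3/40 + 2/55 + 1/60 = 169/1320

169/1320


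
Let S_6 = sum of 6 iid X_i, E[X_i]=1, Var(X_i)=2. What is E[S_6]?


E[S_n] = n*E[X_1] = 6*1 = 6

6


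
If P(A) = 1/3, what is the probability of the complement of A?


P(A') = 1 - P(A) = 1 - 1/3 = 2/3

2/3


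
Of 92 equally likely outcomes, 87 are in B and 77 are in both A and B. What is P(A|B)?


P(A|B) = P(A∩B)/P(B) = (77/92)/(87/92) = 77/87

77/87


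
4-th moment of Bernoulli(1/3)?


For Bernoulli: X in {0,1}
E[X^4] = 0^4*(1-1/3) + 1^4*1/3 = 1/3

1/3


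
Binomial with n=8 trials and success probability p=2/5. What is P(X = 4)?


P(X=4) = C(8,4) * p^4 * (1-p)^4
= 70 * 16/625 * 81/625
= 18144/78125

18144/78125


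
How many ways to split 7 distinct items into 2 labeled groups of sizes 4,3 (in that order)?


7! = 5040
Denominator: 4!=24 * 3!=6
Coefficient = 5040 / 144 = 35

35


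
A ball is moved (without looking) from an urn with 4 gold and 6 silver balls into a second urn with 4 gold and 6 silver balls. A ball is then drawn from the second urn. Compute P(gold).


P(transfer gold) = 4/10 = 2/5; P(transfer silver) = 3/5
If gold transferred: Urn II has 5 gold of 11, so P(gold|gold moved) = 5/11
If silver transferred: Urn II has 4 gold of 11, so P(gold|silver moved) = 4/11
By total probability: P(gold) = 2/5*5/11 + 3/5*4/11 = 2/5

2/5


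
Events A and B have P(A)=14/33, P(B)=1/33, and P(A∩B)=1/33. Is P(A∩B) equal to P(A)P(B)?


P(A)*P(B) = 14/33*1/33 = 14/1089
P(A∩B) = 1/33 != 14/1089, so not independent

No, A and B are not independent


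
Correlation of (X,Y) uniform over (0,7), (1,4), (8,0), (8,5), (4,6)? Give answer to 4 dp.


Cov(X,Y) = -4.8800, Var(X) = 11.3600, Var(Y) = 5.8400
rho = Cov/(sqrt(VarX)*sqrt(VarY)) = -0.5991

-0.5991


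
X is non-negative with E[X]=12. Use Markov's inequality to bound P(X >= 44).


Markov: P(X >= a) <= E[X]/a
P(X >= 44) <= 12/44 = 3/11

3/11


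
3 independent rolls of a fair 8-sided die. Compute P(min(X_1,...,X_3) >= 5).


P(min >= 5) = P(all X_i >= 5) = (P(X_1 >= 5))^3
= (4/8)^3 = (1/2)^3 = 1/8

1/8


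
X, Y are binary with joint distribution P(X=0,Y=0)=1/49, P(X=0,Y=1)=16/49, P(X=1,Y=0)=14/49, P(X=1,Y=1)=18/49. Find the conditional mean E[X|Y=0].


P(Y=0) = 15/49
E[X|Y=0] = (0*1 + 1*14)/15 = 14/15

14/15


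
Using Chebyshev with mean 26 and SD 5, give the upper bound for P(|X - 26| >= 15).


k = 15/5 = 3
Chebyshev: P(|X-mu| >= k*sigma) <= 1/k^2 = 1/3^2 = 1/9

1/9


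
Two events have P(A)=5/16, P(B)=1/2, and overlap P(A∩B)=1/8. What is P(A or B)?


P(A∪B) = P(A) + P(B) - P(A∩B)
= 5/16 + 1/2 - 1/8 = 11/16

11/16


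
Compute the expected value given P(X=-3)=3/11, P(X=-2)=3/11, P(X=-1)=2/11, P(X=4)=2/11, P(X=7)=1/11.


E[X] = sum(x * P(x))
= -3*3/11 - 2*3/11 - 1*2/11 + 4*2/11 + 7*1/11
= -2/11

-2/11


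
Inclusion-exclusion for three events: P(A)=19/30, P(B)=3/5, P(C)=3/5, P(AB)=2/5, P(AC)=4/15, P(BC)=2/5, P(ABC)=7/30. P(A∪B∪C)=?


P(A∪B∪C) = P(A)+P(B)+P(C) - P(AB)-P(AC)-P(BC) + P(ABC)
= 19/30+3/5+3/5 - 2/5-4/15-2/5 + 7/30
= 1

1


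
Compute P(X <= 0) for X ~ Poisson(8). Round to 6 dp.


P(X<=0) = e^(-8)*8^0/0!
≈ 0.0003354626
≈ 0.000335

0.000335


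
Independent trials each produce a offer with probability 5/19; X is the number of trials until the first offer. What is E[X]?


For geometric (trials until first success), E[X] = 1/p = 1/(5/19) = 19/5

19/5


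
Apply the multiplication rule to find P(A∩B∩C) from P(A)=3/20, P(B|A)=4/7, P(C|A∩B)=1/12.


P(A∩B∩C) = P(A) * P(B|A) * P(C|A∩B)
= 3/20 * 4/7 * 1/12
= 3/35 * 1/12 = 1/140

1/140


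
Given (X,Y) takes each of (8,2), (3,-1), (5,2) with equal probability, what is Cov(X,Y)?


E[X]=16/3, E[Y]=1, E[XY]=23/3
Cov(X,Y) = E[XY] - E[X]E[Y] = 23/3 - 16/3*1 = 7/3

7/3


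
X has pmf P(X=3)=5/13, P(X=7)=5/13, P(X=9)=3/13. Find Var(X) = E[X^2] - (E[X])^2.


E[X] = 77/13, E[X^2] = 41
Var(X) = E[X^2] - (E[X])^2 = 41 - (77/13)^2 = 1000/169

1000/169


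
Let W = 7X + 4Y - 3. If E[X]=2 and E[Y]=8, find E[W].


E[7X + 4Y - 3] = 7*E[X] + 4*E[Y] - 3
= (7)*(2) + (4)*(8) + (-3)
= 14 + 32 - 3 = 43

43


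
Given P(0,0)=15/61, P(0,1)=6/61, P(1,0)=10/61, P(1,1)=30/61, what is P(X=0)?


P(X=0) = P(0,0)+P(0,1) = 15/61 + 6/61 = 21/61

21/61


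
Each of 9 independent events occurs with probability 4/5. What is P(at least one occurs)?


P(at least one) = 1 - P(none)
P(none) = (1 - 4/5)^9 = (1/5)^9 = 1/1953125
P(at least one) = 1 - 1/1953125 = 1953124/1953125

1953124/1953125


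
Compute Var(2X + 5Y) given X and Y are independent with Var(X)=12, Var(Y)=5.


Independence => Cov(X,Y)=0
Var(2X + 5Y) = 2^2*Var(X) + 5^2*Var(Y)
= 4*12 + 25*5 = 173

173


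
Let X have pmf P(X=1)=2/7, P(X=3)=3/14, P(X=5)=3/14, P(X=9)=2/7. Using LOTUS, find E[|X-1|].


E[|X-1|] = sum(g(x)*P(x))
= 0*2/7 + 2*3/14 + 4*3/14 + 8*2/7
= 25/7

25/7


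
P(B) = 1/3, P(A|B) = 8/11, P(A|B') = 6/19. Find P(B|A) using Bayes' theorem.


P(A) = P(A|B)P(B) + P(A|B')P(B') = 8/11*1/3 + 6/19*2/3 = 284/627
P(B|A) = P(A|B)P(B)/P(A) = (8/33)/(284/627) = 38/71

38/71


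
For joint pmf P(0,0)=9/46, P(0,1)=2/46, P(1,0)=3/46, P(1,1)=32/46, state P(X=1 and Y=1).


Read from table: P(X=1, Y=1) = 32/46 = 16/23

16/23


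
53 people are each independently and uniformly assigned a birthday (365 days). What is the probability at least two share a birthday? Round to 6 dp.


P(all different) = prod((365-i)/365 for i=0..52) = 0.018862
P(at least one match) = 1 - 0.018862 = 0.981138

0.981138


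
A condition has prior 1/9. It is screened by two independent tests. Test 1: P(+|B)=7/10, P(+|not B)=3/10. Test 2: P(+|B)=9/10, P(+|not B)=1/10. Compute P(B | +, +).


After test 1: P(+) = 7/10*1/9 + 3/10*8/9 = 31/90
P(B|+) = (7/90)/(31/90) = 7/31
After test 2 (use post1 as new prior): P(+) = 9/10*7/31 + 1/10*24/31 = 87/310
P(B|+,+) = (63/310)/(87/310) = 21/29

21/29


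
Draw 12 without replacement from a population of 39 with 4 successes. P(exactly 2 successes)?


P(X=2) = C(4,2)*C(35,10) / C(39,12)
= 6*183579396 / 3910797436
= 1101476376/3910797436 = 198/703

198/703


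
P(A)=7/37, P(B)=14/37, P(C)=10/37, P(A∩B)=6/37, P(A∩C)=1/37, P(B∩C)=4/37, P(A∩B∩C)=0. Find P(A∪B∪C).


P(A∪B∪C) = P(A)+P(B)+P(C) - P(AB)-P(AC)-P(BC) + P(ABC)
= 7/37+14/37+10/37 - 6/37-1/37-4/37 + 0
= 20/37

20/37


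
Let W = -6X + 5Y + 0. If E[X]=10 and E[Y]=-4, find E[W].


E[-6X + 5Y + 0] = -6*E[X] + 5*E[Y] + 0
= (-6)*(10) + (5)*(-4) + (0)
= -60 - 20 + 0 = -80

-80


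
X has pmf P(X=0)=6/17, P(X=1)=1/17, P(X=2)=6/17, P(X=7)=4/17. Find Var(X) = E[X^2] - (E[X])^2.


E[X] = 41/17, E[X^2] = 13
Var(X) = E[X^2] - (E[X])^2 = 13 - (41/17)^2 = 2076/289

2076/289


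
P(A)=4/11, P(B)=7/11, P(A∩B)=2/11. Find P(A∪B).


P(A∪B) = P(A) + P(B) - P(A∩B)
= 4/11 + 7/11 - 2/11 = 9/11

9/11


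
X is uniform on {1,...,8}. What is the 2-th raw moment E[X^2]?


E[X^2] = (1/8) * sum(x^2 for x=1..8)
= 204/8 = 51/2

51/2


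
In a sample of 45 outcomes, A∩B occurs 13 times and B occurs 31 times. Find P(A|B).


P(A|B) = P(A∩B)/P(B) = (13/45)/(31/45) = 13/31

13/31


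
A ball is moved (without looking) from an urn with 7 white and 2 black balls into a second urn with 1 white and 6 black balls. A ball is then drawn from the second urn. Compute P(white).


P(transfer white) = 7/9; P(transfer black) = 2/9
If white transferred: Urn II has 2 white of 8, so P(white|white moved) = 1/4
If black transferred: Urn II has 1 white of 8, so P(white|black moved) = 1/8
By total probability: P(white) = 7/9*1/4 + 2/9*1/8 = 2/9

2/9


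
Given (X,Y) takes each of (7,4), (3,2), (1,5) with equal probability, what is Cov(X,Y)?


E[X]=11/3, E[Y]=11/3, E[XY]=13
Cov(X,Y) = E[XY] - E[X]E[Y] = 13 - 11/3*11/3 = -4/9

-4/9


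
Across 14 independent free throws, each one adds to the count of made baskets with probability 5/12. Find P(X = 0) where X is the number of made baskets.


P(X=0) = C(14,0) * p^0 * (1-p)^14
= 1 * 1 * 678223072849/1283918464548864
= 678223072849/1283918464548864

678223072849/1283918464548864


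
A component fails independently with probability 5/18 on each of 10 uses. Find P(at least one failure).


P(at least one) = 1 - P(none)
P(none) = (1 - 5/18)^10 = (13/18)^10 = 137858491849/3570467226624
P(at least one) = 1 - 137858491849/3570467226624 = 3432608734775/3570467226624

3432608734775/3570467226624


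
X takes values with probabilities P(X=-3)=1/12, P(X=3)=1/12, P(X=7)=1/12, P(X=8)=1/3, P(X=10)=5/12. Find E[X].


E[X] = sum(x * P(x))
= -3*1/12 + 3*1/12 + 7*1/12 + 8*1/3 + 10*5/12
= 89/12

89/12


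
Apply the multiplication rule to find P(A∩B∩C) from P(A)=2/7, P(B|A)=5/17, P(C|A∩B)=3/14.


P(A∩B∩C) = P(A) * P(B|A) * P(C|A∩B)
= 2/7 * 5/17 * 3/14
= 10/119 * 3/14 = 15/833

15/833


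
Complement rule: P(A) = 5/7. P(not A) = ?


P(A') = 1 - P(A) = 1 - 5/7 = 2/7

2/7


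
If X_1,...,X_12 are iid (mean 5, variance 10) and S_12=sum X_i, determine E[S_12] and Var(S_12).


E[S_n] = n*mu = 12*5 = 60
Var(S_n) = n*sigma^2 = 12*10 = 120

E[S_12]=60, Var(S_12)=120


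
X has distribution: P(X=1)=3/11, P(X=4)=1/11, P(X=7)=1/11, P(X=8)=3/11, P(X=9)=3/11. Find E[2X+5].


E[2X+5] = sum(g(x)*P(x))
= 7*3/11 + 13*1/11 + 19*1/11 + 21*3/11 + 23*3/11
= 185/11

185/11


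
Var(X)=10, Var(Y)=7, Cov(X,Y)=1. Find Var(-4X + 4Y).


Var(-4X + 4Y) = (-4)^2*Var(X) + 4^2*Var(Y) + 2*(-4)*4*Cov(X,Y)
= 16*10 + 16*7 - 32*1
= 160 + 112 - 32 = 240

240


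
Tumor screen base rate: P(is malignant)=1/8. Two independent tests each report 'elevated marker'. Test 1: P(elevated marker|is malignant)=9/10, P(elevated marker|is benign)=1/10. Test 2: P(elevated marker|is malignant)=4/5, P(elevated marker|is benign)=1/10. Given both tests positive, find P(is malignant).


After test 1: P(+) = 9/10*1/8 + 1/10*7/8 = 1/5
P(B|+) = (9/80)/(1/5) = 9/16
After test 2 (use post1 as new prior): P(+) = 4/5*9/16 + 1/10*7/16 = 79/160
P(B|+,+) = (9/20)/(79/160) = 72/79

72/79


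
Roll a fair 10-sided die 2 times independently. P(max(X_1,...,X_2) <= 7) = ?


P(max <= 7) = P(all X_i <= 7) = (P(X_1 <= 7))^2
= (7/10)^2 = 49/100

49/100


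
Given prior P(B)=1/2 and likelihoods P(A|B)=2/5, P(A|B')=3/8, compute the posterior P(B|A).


P(A) = P(A|B)P(B) + P(A|B')P(B') = 2/5*1/2 + 3/8*1/2 = 31/80
P(B|A) = P(A|B)P(B)/P(A) = (1/5)/(31/80) = 16/31

16/31


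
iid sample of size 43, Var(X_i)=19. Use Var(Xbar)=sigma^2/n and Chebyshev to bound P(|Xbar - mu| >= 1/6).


Var(Xbar) = Var(X)/n = 19/43
Chebyshev: P(|Xbar-mu| >= 1/6) <= Var(Xbar)/(1/6)^2 = (19/43)/(1/36) = 684/43
Bound exceeds 1, so trivial bound: 1

1


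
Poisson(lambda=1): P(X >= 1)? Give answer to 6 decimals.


P(X>=1) = 1 - P(X<=0) = 1 - (e^(-1)*1^0/0!)
≈ 1 - 0.3678794412 = 0.6321205588
≈ 0.632121

0.632121


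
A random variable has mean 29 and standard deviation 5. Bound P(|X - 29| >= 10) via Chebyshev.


k = 10/5 = 2
Chebyshev: P(|X-mu| >= k*sigma) <= 1/k^2 = 1/2^2 = 1/4

1/4


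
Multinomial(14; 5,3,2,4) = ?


14! = 87178291200
Denominator: 5!=120 * 3!=6 * 2!=2 * 4!=24
Coefficient = 87178291200 / 34560 = 2522520

2522520


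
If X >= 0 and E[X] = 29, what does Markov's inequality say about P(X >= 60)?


Markov: P(X >= a) <= E[X]/a
P(X >= 60) <= 29/60

29/60


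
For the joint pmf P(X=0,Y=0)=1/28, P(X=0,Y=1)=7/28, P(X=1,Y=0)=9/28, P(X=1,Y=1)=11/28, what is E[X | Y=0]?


P(Y=0) = 10/28
E[X|Y=0] = (0*1 + 1*9)/10 = 9/10

9/10


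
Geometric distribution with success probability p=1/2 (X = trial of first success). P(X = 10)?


P(X=10) = (1-p)^9 * p = (1/2)^9 * 1/2
= 1/512 * 1/2 = 1/1024

1/1024


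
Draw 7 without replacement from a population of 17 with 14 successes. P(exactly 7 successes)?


P(X=7) = C(14,7)*C(3,0) / C(17,7)
= 3432*1 / 19448
= 3432/19448 = 3/17

3/17


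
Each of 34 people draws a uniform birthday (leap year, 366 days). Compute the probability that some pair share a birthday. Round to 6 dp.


P(all different) = prod((366-i)/366 for i=0..33) = 0.205601
P(at least one match) = 1 - 0.205601 = 0.794399

0.794399


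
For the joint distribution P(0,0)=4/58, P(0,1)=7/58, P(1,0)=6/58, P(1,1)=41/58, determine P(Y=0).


P(Y=0) = P(0,0)+P(1,0) = 4/58 + 6/58 = 10/58 = 5/29

5/29


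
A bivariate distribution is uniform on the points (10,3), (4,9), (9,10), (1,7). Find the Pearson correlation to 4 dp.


Cov(X,Y) = -2.7500, Var(X) = 13.5000, Var(Y) = 7.1875
rho = Cov/(sqrt(VarX)*sqrt(VarY)) = -0.2792

-0.2792


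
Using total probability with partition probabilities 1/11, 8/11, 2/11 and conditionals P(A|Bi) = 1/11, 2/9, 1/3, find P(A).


P(A) = P(A|B1)P(B1) + P(A|B2)P(B2) + P(A|B3)P(B3)
= 1/11*1/11 + 2/9*8/11 + 1/3*2/11
= 1/121 + 16/99 + 2/33 = 251/1089

251/1089


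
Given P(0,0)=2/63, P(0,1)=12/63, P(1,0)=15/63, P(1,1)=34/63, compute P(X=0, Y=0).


Read from table: P(X=0, Y=0) = 2/63

2/63


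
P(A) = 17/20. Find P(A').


P(A') = 1 - P(A) = 1 - 17/20 = 3/20

3/20


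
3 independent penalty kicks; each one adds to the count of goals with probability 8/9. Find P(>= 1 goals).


P(at least one) = 1 - P(none)
P(none) = (1 - 8/9)^3 = (1/9)^3 = 1/729
P(at least one) = 1 - 1/729 = 728/729

728/729


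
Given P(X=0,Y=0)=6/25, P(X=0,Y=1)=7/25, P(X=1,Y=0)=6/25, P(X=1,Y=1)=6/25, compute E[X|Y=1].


P(Y=1) = 13/25
E[X|Y=1] = (0*7 + 1*6)/13 = 6/13

6/13


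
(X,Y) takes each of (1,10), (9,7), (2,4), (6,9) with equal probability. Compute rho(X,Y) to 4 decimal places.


Cov(X,Y) = 0.0000, Var(X) = 10.2500, Var(Y) = 5.2500
rho = Cov/(sqrt(VarX)*sqrt(VarY)) = 0.0000

0.0000


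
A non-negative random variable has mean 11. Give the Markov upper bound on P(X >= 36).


Markov: P(X >= a) <= E[X]/a
P(X >= 36) <= 11/36

11/36


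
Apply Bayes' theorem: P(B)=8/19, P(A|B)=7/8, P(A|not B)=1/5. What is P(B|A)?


P(A) = P(A|B)P(B) + P(A|B')P(B') = 7/8*8/19 + 1/5*11/19 = 46/95
P(B|A) = P(A|B)P(B)/P(A) = (7/19)/(46/95) = 35/46

35/46


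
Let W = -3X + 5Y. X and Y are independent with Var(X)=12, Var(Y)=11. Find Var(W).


Independence => Cov(X,Y)=0
Var(-3X + 5Y) = (-3)^2*Var(X) + 5^2*Var(Y)
= 9*12 + 25*11 = 383

383


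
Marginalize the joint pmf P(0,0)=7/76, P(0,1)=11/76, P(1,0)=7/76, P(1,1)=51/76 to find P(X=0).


P(X=0) = P(0,0)+P(0,1) = 7/76 + 11/76 = 18/76 = 9/38

9/38


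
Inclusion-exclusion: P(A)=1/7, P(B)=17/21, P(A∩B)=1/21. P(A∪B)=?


P(A∪B) = P(A) + P(B) - P(A∩B)
= 1/7 + 17/21 - 1/21 = 19/21

19/21


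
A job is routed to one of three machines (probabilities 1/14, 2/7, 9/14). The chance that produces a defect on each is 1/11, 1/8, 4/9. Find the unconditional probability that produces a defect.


P(A) = P(A|B1)P(B1) + P(A|B2)P(B2) + P(A|B3)P(B3)
= 1/11*1/14 + 1/8*2/7 + 4/9*9/14
= 1/154 + 1/28 + 2/7 = 101/308

101/308


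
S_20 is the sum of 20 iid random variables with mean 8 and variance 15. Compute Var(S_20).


By independence, Var(S_n) = n*Var(X_1) = 20*15 = 300

300


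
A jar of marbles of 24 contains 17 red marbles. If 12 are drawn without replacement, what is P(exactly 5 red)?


P(X=5) = C(17,5)*C(7,7) / C(24,12)
= 6188*1 / 2704156
= 6188/2704156 = 1/437

1/437
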